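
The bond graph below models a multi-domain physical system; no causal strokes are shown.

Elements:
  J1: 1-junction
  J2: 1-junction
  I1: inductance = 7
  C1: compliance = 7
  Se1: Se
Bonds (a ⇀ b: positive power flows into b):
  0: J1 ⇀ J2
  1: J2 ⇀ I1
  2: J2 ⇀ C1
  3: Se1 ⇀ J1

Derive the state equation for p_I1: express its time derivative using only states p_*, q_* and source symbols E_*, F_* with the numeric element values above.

dp_I1/dt = E_Se1 - q_C1/7

bond 3 →J1  (Se1 fixes effort; stroke away)
bond 0 →J2  (J1: last free bond brings flow in)
bond 1 →I1  (I1 outputs flow p/I1)
bond 2 →J2  (J2: bond 1 brought flow, rest push out)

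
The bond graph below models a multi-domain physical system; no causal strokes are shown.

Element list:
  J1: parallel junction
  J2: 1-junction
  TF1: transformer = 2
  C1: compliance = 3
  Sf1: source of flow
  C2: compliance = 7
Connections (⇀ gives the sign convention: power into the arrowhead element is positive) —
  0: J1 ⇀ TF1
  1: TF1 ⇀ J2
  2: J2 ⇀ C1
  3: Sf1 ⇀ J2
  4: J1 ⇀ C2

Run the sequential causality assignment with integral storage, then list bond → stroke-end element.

#3 stroke→Sf1  (Sf1: flow source, stroke at near end)
#1 stroke→J2  (J2 flow already set via bond 3)
#2 stroke→J2  (common-f at J2 fixed by 3)
#0 stroke→TF1  (through TF1, causality passes straight; one stroke at TF1)
#4 stroke→J1  (closing 0-jn rule on J1)

b0 →TF1
b1 →J2
b2 →J2
b3 →Sf1
b4 →J1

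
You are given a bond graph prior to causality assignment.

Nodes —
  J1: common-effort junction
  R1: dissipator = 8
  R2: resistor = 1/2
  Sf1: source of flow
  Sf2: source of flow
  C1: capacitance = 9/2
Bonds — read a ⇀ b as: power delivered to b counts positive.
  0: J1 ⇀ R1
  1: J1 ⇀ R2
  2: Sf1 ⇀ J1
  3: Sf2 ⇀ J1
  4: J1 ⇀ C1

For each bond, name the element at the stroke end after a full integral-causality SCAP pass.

b2 stroke at Sf1  (Sf1 (Sf) sets flow on bond)
b3 stroke at Sf2  (Sf2 fixes flow; stroke at Sf2)
b4 stroke at J1  (prefer integral on C1)
b0 stroke at R1  (common-e at J1 fixed by 4)
b1 stroke at R2  (0-jn J1 has e-setter on 4)

β0 →R1
β1 →R2
β2 →Sf1
β3 →Sf2
β4 →J1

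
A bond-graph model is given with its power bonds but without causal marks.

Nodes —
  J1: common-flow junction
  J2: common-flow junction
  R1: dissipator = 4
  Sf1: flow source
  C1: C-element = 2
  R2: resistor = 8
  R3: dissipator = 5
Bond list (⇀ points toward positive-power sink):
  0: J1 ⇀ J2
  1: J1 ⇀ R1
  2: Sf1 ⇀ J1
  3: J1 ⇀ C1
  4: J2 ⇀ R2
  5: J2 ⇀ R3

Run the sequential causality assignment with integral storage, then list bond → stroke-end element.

β0 |J1
β1 |J1
β2 |Sf1
β3 |J1
β4 |J2
β5 |J2

b2 |Sf1  (Sf1: flow source, stroke at near end)
b0 |J1  (1-jn J1 has f-setter on 2)
b1 |J1  (J1 flow already set via bond 2)
b3 |J1  (common-f at J1 fixed by 2)
b4 |J2  (1-jn J2 has f-setter on 0)
b5 |J2  (J2 flow already set via bond 0)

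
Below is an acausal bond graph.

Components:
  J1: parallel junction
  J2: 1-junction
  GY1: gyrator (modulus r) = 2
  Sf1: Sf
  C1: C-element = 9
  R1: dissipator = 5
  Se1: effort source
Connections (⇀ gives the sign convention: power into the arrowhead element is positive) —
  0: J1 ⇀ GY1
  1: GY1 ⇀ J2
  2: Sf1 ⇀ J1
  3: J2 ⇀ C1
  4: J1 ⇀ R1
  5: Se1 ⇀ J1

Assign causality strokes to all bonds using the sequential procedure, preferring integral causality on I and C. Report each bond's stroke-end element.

#0 stroke→GY1
#1 stroke→GY1
#2 stroke→Sf1
#3 stroke→J2
#4 stroke→R1
#5 stroke→J1

bond 2 stroke at Sf1  (Sf1 (Sf) sets flow on bond)
bond 5 stroke at J1  (Se1: effort source, stroke at far end)
bond 0 stroke at GY1  (0-jn J1 has e-setter on 5)
bond 4 stroke at R1  (common-e at J1 fixed by 5)
bond 1 stroke at GY1  (GY GY1: same side as bond 0)
bond 3 stroke at J2  (1-jn J2 has f-setter on 1)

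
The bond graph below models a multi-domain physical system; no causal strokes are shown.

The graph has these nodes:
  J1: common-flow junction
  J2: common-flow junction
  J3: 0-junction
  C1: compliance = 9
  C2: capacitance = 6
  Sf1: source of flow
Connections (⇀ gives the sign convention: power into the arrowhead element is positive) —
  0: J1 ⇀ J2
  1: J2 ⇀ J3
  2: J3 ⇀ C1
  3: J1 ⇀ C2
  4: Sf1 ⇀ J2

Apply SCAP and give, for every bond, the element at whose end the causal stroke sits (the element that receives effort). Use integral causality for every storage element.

bond 0 stroke→J2
bond 1 stroke→J2
bond 2 stroke→J3
bond 3 stroke→J1
bond 4 stroke→Sf1

#4 →Sf1  (Sf1: flow source, stroke at near end)
#0 →J2  (J2 flow already set via bond 4)
#1 →J2  (J2: bond 4 brought flow, rest push out)
#2 →J3  (J3: last free bond brings effort in)
#3 →J1  (1-jn J1 has f-setter on 0)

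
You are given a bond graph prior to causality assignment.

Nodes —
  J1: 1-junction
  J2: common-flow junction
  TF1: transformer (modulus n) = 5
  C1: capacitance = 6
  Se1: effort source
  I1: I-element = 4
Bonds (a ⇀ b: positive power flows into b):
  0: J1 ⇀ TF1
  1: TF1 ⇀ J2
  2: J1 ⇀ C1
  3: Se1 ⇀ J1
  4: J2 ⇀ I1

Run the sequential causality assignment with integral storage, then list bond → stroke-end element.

#0 stroke→TF1
#1 stroke→J2
#2 stroke→J1
#3 stroke→J1
#4 stroke→I1

β3 |J1  (source Se1 imposes e)
β2 |J1  (C1: C, integral causality)
β0 |TF1  (J1 needs exactly one f-in)
β1 |J2  (through TF1, causality passes straight; one stroke at TF1)
β4 |I1  (only one flow-in slot at J2)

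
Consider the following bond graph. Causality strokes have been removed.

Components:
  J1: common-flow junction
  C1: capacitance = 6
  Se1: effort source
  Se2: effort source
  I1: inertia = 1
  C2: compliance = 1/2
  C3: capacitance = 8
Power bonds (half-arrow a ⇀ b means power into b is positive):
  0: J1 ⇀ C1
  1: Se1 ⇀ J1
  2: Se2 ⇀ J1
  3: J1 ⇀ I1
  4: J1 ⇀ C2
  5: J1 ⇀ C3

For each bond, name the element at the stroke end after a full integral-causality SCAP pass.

#1 stroke→J1  (Se1 (Se) sets effort on bond)
#2 stroke→J1  (Se2 (Se) sets effort on bond)
#0 stroke→J1  (C1: C, integral causality)
#3 stroke→I1  (I1 integral (f out))
#4 stroke→J1  (J1: bond 3 brought flow, rest push out)
#5 stroke→J1  (J1 flow already set via bond 3)

β0 stroke→J1
β1 stroke→J1
β2 stroke→J1
β3 stroke→I1
β4 stroke→J1
β5 stroke→J1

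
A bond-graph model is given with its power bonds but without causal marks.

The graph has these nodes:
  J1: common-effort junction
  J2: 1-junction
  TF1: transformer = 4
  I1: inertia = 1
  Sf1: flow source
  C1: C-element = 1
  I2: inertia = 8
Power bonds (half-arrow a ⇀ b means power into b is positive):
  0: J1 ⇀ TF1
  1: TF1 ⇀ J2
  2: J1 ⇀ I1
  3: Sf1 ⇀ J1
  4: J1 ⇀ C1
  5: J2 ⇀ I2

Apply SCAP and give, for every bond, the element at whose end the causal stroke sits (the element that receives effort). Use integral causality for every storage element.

bond 3 →Sf1  (Sf1 (Sf) sets flow on bond)
bond 2 →I1  (I1 outputs flow p/I1)
bond 4 →J1  (C1: C, integral causality)
bond 0 →TF1  (0-jn J1 has e-setter on 4)
bond 1 →J2  (through TF1, causality passes straight; one stroke at TF1)
bond 5 →I2  (J2: last free bond brings flow in)

b0 stroke→TF1
b1 stroke→J2
b2 stroke→I1
b3 stroke→Sf1
b4 stroke→J1
b5 stroke→I2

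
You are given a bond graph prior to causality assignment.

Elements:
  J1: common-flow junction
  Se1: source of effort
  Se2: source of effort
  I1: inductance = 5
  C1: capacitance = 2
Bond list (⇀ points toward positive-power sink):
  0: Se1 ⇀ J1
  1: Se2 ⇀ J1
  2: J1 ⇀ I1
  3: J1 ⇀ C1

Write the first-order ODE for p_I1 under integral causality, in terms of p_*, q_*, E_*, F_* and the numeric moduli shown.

β0 stroke→J1  (Se1 fixes effort; stroke away)
β1 stroke→J1  (Se2: effort source, stroke at far end)
β2 stroke→I1  (prefer integral on I1)
β3 stroke→J1  (J1 flow already set via bond 2)

dp_I1/dt = E_Se1 + E_Se2 - q_C1/2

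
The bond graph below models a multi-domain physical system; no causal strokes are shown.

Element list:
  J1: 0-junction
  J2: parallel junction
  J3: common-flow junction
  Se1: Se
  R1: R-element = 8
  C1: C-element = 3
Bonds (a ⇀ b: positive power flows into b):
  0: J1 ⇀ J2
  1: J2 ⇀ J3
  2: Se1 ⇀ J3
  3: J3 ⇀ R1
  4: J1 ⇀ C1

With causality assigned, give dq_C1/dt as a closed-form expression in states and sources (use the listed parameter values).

#2 stroke→J3  (Se1 fixes effort; stroke away)
#4 stroke→J1  (C1: C, integral causality)
#0 stroke→J2  (0-jn J1 has e-setter on 4)
#1 stroke→J3  (J2: bond 0 brought effort, rest push out)
#3 stroke→R1  (only one flow-in slot at J3)

dq_C1/dt = -E_Se1/8 - q_C1/24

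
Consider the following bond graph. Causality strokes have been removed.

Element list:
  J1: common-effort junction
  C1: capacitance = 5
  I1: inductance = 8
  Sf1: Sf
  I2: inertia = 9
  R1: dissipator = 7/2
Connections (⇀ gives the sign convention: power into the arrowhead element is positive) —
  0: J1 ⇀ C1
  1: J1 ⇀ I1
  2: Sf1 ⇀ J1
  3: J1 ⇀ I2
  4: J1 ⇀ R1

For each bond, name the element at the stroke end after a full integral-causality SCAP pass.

bond 0 stroke at J1
bond 1 stroke at I1
bond 2 stroke at Sf1
bond 3 stroke at I2
bond 4 stroke at R1

#2 stroke→Sf1  (source Sf1 imposes f)
#0 stroke→J1  (C1: C, integral causality)
#1 stroke→I1  (common-e at J1 fixed by 0)
#3 stroke→I2  (J1 effort already set via bond 0)
#4 stroke→R1  (J1 effort already set via bond 0)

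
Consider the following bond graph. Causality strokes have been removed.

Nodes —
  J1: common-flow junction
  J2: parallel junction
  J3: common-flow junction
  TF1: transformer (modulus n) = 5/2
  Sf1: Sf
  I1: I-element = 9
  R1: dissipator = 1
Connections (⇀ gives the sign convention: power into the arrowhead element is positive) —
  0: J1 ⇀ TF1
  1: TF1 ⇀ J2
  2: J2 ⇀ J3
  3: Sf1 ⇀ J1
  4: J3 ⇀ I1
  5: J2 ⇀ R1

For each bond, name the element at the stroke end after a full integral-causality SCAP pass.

β0 stroke at J1
β1 stroke at TF1
β2 stroke at J3
β3 stroke at Sf1
β4 stroke at I1
β5 stroke at J2

β3 →Sf1  (Sf1 fixes flow; stroke at Sf1)
β0 →J1  (common-f at J1 fixed by 3)
β1 →TF1  (TF TF1: opposite of bond 0)
β4 →I1  (prefer integral on I1)
β2 →J3  (1-jn J3 has f-setter on 4)
β5 →J2  (J2 needs exactly one e-in)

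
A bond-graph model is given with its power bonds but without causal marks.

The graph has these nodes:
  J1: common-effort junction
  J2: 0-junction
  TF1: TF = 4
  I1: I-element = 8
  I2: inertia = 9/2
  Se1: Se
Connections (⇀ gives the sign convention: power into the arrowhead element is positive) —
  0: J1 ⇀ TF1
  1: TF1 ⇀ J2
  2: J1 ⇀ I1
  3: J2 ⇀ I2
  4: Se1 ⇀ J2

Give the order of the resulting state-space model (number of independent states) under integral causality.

#4 stroke at J2  (Se1: effort source, stroke at far end)
#1 stroke at TF1  (0-jn J2 has e-setter on 4)
#3 stroke at I2  (common-e at J2 fixed by 4)
#0 stroke at J1  (TF TF1: opposite of bond 1)
#2 stroke at I1  (common-e at J1 fixed by 0)

2  (I1, I2 all integral)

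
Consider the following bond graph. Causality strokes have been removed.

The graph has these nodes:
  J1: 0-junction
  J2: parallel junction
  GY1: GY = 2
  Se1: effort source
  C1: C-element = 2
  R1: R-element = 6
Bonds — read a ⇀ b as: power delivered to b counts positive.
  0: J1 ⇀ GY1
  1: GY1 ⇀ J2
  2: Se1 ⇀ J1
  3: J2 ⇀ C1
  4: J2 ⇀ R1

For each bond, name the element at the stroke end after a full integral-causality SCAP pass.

β0 →GY1
β1 →GY1
β2 →J1
β3 →J2
β4 →R1

β2 stroke→J1  (Se1 fixes effort; stroke away)
β0 stroke→GY1  (common-e at J1 fixed by 2)
β1 stroke→GY1  (GY1: gyrator matches bond 0)
β3 stroke→J2  (C1: C, integral causality)
β4 stroke→R1  (J2 effort already set via bond 3)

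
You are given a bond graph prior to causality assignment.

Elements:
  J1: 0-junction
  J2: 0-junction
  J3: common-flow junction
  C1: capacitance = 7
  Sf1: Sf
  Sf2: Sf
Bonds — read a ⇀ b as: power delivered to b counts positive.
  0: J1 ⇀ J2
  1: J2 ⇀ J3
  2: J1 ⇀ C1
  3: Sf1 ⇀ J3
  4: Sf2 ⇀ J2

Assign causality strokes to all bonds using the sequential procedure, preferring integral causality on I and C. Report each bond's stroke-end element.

β0 →J2
β1 →J3
β2 →J1
β3 →Sf1
β4 →Sf2

β3 stroke→Sf1  (Sf1 (Sf) sets flow on bond)
β4 stroke→Sf2  (Sf2: flow source, stroke at near end)
β1 stroke→J3  (1-jn J3 has f-setter on 3)
β0 stroke→J2  (only one effort-in slot at J2)
β2 stroke→J1  (only one effort-in slot at J1)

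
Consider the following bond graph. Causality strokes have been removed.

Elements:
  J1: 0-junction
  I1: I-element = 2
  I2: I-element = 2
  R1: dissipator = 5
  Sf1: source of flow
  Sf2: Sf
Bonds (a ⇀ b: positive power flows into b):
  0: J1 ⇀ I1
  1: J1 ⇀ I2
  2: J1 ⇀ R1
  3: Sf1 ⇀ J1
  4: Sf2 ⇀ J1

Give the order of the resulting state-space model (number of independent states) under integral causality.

β3 stroke→Sf1  (Sf1 fixes flow; stroke at Sf1)
β4 stroke→Sf2  (Sf2: flow source, stroke at near end)
β0 stroke→I1  (prefer integral on I1)
β1 stroke→I2  (I2: I, integral causality)
β2 stroke→J1  (closing 0-jn rule on J1)

2  (I1, I2 all integral)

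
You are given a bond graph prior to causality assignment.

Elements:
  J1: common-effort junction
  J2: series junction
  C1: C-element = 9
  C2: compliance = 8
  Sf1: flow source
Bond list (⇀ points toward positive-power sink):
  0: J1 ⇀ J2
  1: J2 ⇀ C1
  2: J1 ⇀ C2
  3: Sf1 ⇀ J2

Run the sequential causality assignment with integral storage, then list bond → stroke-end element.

bond 3 →Sf1  (Sf1 (Sf) sets flow on bond)
bond 0 →J2  (J2: bond 3 brought flow, rest push out)
bond 1 →J2  (common-f at J2 fixed by 3)
bond 2 →J1  (J1: last free bond brings effort in)

b0 stroke→J2
b1 stroke→J2
b2 stroke→J1
b3 stroke→Sf1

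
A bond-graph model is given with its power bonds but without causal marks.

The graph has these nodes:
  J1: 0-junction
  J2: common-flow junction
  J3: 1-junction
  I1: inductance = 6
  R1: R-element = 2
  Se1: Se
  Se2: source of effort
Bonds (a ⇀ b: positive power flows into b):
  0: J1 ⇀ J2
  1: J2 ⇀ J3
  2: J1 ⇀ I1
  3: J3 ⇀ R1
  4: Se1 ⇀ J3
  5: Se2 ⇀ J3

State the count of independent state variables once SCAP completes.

1  (I1 all integral)

β4 |J3  (Se1 (Se) sets effort on bond)
β5 |J3  (source Se2 imposes e)
β2 |I1  (I1 outputs flow p/I1)
β0 |J1  (J1 needs exactly one e-in)
β1 |J2  (common-f at J2 fixed by 0)
β3 |J3  (1-jn J3 has f-setter on 1)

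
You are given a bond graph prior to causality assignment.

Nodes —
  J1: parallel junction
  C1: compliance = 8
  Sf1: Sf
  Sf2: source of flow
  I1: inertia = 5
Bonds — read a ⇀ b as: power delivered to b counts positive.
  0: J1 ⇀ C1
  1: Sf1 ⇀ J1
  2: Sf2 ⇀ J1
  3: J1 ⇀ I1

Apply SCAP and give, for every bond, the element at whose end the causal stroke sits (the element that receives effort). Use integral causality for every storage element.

#1 stroke→Sf1  (Sf1: flow source, stroke at near end)
#2 stroke→Sf2  (source Sf2 imposes f)
#0 stroke→J1  (C1 integral (e out))
#3 stroke→I1  (J1 effort already set via bond 0)

#0 stroke at J1
#1 stroke at Sf1
#2 stroke at Sf2
#3 stroke at I1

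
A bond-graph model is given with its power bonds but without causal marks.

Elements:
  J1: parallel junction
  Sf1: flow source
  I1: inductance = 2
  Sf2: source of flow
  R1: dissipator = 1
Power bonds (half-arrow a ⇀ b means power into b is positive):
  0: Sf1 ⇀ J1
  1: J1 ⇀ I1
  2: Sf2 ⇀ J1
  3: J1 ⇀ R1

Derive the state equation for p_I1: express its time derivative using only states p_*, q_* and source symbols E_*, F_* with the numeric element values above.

b0 stroke at Sf1  (source Sf1 imposes f)
b2 stroke at Sf2  (Sf2 fixes flow; stroke at Sf2)
b1 stroke at I1  (I1 integral (f out))
b3 stroke at J1  (closing 0-jn rule on J1)

dp_I1/dt = F_Sf1 + F_Sf2 - p_I1/2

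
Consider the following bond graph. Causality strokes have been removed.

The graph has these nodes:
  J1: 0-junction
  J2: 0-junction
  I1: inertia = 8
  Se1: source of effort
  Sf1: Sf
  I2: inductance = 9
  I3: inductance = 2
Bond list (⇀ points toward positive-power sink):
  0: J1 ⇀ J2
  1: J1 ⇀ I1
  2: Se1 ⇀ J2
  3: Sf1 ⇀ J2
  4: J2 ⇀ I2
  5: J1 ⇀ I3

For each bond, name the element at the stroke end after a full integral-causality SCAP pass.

β2 →J2  (source Se1 imposes e)
β3 →Sf1  (Sf1 (Sf) sets flow on bond)
β0 →J1  (J2 effort already set via bond 2)
β4 →I2  (J2 effort already set via bond 2)
β1 →I1  (J1 effort already set via bond 0)
β5 →I3  (J1: bond 0 brought effort, rest push out)

β0 |J1
β1 |I1
β2 |J2
β3 |Sf1
β4 |I2
β5 |I3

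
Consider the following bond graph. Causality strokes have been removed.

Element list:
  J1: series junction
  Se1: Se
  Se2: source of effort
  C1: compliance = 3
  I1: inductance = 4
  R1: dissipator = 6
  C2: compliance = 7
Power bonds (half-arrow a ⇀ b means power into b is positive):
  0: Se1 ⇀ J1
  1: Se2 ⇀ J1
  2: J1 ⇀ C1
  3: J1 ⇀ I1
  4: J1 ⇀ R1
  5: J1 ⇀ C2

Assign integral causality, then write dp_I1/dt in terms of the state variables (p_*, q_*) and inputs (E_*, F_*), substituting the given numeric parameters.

b0 stroke at J1  (Se1: effort source, stroke at far end)
b1 stroke at J1  (source Se2 imposes e)
b2 stroke at J1  (prefer integral on C1)
b3 stroke at I1  (I1: I, integral causality)
b4 stroke at J1  (1-jn J1 has f-setter on 3)
b5 stroke at J1  (common-f at J1 fixed by 3)

dp_I1/dt = E_Se1 + E_Se2 - 3*p_I1/2 - q_C1/3 - q_C2/7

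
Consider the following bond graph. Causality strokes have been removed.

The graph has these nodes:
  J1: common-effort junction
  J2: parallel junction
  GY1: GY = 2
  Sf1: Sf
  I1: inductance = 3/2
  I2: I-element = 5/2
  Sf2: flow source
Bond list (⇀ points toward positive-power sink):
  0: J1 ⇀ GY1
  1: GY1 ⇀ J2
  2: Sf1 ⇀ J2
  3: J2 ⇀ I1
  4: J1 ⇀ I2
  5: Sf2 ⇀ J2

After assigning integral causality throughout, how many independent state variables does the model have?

2  (I1, I2 all integral)

bond 2 |Sf1  (Sf1 (Sf) sets flow on bond)
bond 5 |Sf2  (Sf2 fixes flow; stroke at Sf2)
bond 3 |I1  (I1 integral (f out))
bond 1 |J2  (closing 0-jn rule on J2)
bond 0 |J1  (GY1: gyrator matches bond 1)
bond 4 |I2  (common-e at J1 fixed by 0)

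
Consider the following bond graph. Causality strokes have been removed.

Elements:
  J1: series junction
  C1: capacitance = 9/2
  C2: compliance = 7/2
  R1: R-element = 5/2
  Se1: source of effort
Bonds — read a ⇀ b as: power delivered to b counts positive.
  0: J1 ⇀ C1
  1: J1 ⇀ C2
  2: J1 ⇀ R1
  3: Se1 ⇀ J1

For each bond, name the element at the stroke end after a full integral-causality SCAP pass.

β0 →J1
β1 →J1
β2 →R1
β3 →J1

#3 →J1  (Se1 (Se) sets effort on bond)
#0 →J1  (C1: C, integral causality)
#1 →J1  (prefer integral on C2)
#2 →R1  (J1: last free bond brings flow in)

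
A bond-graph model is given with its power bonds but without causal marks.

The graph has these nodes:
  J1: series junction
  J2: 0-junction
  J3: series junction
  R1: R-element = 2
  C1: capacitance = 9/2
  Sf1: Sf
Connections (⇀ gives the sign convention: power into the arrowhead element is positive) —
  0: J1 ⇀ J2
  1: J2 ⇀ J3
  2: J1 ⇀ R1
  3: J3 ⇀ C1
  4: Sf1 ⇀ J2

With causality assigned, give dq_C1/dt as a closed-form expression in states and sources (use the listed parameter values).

#4 →Sf1  (source Sf1 imposes f)
#3 →J3  (C1 integral (e out))
#1 →J2  (J3: last free bond brings flow in)
#0 →J1  (common-e at J2 fixed by 1)
#2 →R1  (J1 needs exactly one f-in)

dq_C1/dt = F_Sf1 - q_C1/9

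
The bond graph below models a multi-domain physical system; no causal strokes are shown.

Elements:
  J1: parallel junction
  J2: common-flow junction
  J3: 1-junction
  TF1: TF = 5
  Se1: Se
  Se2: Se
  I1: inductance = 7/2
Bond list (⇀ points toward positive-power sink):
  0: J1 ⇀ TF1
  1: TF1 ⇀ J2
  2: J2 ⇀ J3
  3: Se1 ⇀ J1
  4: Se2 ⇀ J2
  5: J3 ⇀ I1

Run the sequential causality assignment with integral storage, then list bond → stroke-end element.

β3 →J1  (Se1: effort source, stroke at far end)
β4 →J2  (Se2 (Se) sets effort on bond)
β0 →TF1  (J1: bond 3 brought effort, rest push out)
β1 →J2  (through TF1, causality passes straight; one stroke at TF1)
β2 →J3  (closing 1-jn rule on J2)
β5 →I1  (only one flow-in slot at J3)

#0 →TF1
#1 →J2
#2 →J3
#3 →J1
#4 →J2
#5 →I1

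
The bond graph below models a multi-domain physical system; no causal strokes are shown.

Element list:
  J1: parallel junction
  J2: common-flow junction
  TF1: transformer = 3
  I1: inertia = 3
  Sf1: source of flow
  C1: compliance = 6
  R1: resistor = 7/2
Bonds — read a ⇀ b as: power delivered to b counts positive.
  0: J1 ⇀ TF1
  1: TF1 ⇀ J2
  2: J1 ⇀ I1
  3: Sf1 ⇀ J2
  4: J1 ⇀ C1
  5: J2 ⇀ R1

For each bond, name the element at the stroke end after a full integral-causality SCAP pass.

#3 |Sf1  (Sf1 fixes flow; stroke at Sf1)
#1 |J2  (J2 flow already set via bond 3)
#5 |J2  (J2 flow already set via bond 3)
#0 |TF1  (through TF1, causality passes straight; one stroke at TF1)
#2 |I1  (I1: I, integral causality)
#4 |J1  (closing 0-jn rule on J1)

bond 0 stroke→TF1
bond 1 stroke→J2
bond 2 stroke→I1
bond 3 stroke→Sf1
bond 4 stroke→J1
bond 5 stroke→J2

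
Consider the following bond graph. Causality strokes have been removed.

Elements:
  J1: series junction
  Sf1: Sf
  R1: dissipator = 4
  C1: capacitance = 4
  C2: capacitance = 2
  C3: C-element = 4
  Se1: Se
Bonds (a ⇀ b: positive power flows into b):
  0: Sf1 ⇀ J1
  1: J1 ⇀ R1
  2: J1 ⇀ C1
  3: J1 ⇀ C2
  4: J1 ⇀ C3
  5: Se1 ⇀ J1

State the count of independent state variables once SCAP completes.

bond 0 |Sf1  (Sf1 fixes flow; stroke at Sf1)
bond 5 |J1  (source Se1 imposes e)
bond 1 |J1  (J1: bond 0 brought flow, rest push out)
bond 2 |J1  (J1 flow already set via bond 0)
bond 3 |J1  (J1: bond 0 brought flow, rest push out)
bond 4 |J1  (J1: bond 0 brought flow, rest push out)

3  (C1, C2, C3 all integral)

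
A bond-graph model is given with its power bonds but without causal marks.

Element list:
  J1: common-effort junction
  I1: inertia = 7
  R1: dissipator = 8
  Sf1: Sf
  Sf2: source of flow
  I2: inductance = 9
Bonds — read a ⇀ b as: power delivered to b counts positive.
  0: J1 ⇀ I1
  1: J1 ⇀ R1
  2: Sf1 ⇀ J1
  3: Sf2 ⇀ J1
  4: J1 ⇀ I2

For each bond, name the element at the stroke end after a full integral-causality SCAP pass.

β2 |Sf1  (Sf1: flow source, stroke at near end)
β3 |Sf2  (Sf2 (Sf) sets flow on bond)
β0 |I1  (prefer integral on I1)
β4 |I2  (prefer integral on I2)
β1 |J1  (closing 0-jn rule on J1)

β0 stroke at I1
β1 stroke at J1
β2 stroke at Sf1
β3 stroke at Sf2
β4 stroke at I2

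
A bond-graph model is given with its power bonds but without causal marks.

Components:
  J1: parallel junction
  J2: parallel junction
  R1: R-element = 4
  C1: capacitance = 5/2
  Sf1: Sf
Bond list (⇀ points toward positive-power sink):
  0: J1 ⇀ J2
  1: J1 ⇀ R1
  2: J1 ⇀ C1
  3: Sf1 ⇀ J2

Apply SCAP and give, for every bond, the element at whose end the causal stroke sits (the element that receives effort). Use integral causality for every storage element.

#0 |J2
#1 |R1
#2 |J1
#3 |Sf1

#3 |Sf1  (source Sf1 imposes f)
#0 |J2  (closing 0-jn rule on J2)
#2 |J1  (C1 integral (e out))
#1 |R1  (J1: bond 2 brought effort, rest push out)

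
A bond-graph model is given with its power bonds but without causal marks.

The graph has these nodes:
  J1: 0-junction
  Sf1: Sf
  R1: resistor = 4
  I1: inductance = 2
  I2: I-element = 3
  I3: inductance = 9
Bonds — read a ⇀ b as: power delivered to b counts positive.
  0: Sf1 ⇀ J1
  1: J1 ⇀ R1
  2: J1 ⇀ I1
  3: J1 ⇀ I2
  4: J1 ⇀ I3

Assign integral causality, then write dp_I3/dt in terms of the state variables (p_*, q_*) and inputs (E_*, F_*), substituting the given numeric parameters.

dp_I3/dt = 4*F_Sf1 - 2*p_I1 - 4*p_I2/3 - 4*p_I3/9

b0 →Sf1  (source Sf1 imposes f)
b2 →I1  (prefer integral on I1)
b3 →I2  (I2 integral (f out))
b4 →I3  (I3 outputs flow p/I3)
b1 →J1  (J1 needs exactly one e-in)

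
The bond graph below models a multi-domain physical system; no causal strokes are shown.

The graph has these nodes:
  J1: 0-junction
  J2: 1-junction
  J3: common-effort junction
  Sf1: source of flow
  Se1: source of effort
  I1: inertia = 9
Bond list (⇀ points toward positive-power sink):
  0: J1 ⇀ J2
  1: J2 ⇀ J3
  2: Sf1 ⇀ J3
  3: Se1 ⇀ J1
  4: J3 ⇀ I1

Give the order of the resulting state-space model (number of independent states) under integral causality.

bond 2 stroke at Sf1  (Sf1 fixes flow; stroke at Sf1)
bond 3 stroke at J1  (source Se1 imposes e)
bond 0 stroke at J2  (J1: bond 3 brought effort, rest push out)
bond 1 stroke at J3  (closing 1-jn rule on J2)
bond 4 stroke at I1  (0-jn J3 has e-setter on 1)

1  (I1 all integral)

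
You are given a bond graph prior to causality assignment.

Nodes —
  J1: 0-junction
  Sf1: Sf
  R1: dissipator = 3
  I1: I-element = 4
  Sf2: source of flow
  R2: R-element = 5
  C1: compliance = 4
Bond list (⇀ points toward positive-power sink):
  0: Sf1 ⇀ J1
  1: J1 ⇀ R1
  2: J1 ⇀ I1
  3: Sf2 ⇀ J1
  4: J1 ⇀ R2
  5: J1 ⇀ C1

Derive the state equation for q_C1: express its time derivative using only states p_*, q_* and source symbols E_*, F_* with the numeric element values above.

dq_C1/dt = F_Sf1 + F_Sf2 - p_I1/4 - 2*q_C1/15

β0 |Sf1  (Sf1: flow source, stroke at near end)
β3 |Sf2  (Sf2 fixes flow; stroke at Sf2)
β2 |I1  (I1 integral (f out))
β5 |J1  (prefer integral on C1)
β1 |R1  (0-jn J1 has e-setter on 5)
β4 |R2  (J1: bond 5 brought effort, rest push out)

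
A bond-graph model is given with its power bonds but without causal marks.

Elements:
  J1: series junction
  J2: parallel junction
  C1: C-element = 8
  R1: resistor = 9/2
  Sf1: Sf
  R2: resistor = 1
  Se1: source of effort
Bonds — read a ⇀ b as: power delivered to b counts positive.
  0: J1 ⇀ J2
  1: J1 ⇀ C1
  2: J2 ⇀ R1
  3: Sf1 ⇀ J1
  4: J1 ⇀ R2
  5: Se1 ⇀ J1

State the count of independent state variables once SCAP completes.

b3 stroke at Sf1  (Sf1 (Sf) sets flow on bond)
b5 stroke at J1  (Se1 (Se) sets effort on bond)
b0 stroke at J1  (common-f at J1 fixed by 3)
b1 stroke at J1  (J1: bond 3 brought flow, rest push out)
b4 stroke at J1  (1-jn J1 has f-setter on 3)
b2 stroke at J2  (J2: last free bond brings effort in)

1  (C1 all integral)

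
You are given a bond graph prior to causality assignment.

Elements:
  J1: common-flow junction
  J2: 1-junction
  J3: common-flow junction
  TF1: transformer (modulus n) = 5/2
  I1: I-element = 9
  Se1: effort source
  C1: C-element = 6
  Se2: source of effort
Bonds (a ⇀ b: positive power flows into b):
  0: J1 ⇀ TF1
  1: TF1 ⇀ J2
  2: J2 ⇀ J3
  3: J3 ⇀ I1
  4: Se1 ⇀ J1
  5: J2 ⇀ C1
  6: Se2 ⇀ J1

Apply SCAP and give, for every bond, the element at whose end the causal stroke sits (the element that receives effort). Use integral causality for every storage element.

b4 →J1  (Se1 (Se) sets effort on bond)
b6 →J1  (Se2 fixes effort; stroke away)
b0 →TF1  (J1 needs exactly one f-in)
b1 →J2  (TF1: transformer flips bond 0)
b3 →I1  (prefer integral on I1)
b2 →J3  (J3: bond 3 brought flow, rest push out)
b5 →J2  (J2: bond 2 brought flow, rest push out)

bond 0 →TF1
bond 1 →J2
bond 2 →J3
bond 3 →I1
bond 4 →J1
bond 5 →J2
bond 6 →J1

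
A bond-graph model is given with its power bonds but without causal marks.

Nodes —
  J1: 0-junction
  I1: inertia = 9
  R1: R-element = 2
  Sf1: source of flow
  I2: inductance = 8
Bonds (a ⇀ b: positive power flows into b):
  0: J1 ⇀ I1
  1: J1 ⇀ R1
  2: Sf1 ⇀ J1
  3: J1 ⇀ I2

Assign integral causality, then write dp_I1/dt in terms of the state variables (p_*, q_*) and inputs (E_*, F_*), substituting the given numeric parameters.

dp_I1/dt = 2*F_Sf1 - 2*p_I1/9 - p_I2/4

#2 →Sf1  (Sf1: flow source, stroke at near end)
#0 →I1  (I1 outputs flow p/I1)
#3 →I2  (I2 outputs flow p/I2)
#1 →J1  (J1: last free bond brings effort in)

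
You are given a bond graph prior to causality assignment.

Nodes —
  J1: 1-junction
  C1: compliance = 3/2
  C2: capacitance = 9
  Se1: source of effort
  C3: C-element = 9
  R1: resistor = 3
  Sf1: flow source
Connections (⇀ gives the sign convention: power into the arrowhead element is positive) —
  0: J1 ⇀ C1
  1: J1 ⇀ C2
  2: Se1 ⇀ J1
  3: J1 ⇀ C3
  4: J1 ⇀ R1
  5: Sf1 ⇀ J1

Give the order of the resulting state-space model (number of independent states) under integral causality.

b2 stroke at J1  (Se1 (Se) sets effort on bond)
b5 stroke at Sf1  (Sf1: flow source, stroke at near end)
b0 stroke at J1  (J1 flow already set via bond 5)
b1 stroke at J1  (J1 flow already set via bond 5)
b3 stroke at J1  (J1: bond 5 brought flow, rest push out)
b4 stroke at J1  (common-f at J1 fixed by 5)

3  (C1, C2, C3 all integral)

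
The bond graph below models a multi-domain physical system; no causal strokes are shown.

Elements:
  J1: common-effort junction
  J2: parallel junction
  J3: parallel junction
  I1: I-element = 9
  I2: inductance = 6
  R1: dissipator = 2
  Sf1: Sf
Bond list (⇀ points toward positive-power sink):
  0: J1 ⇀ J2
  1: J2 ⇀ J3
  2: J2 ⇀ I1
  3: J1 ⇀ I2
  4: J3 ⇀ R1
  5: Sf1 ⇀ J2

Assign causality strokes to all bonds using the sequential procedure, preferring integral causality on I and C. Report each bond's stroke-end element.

bond 5 stroke→Sf1  (Sf1 fixes flow; stroke at Sf1)
bond 2 stroke→I1  (prefer integral on I1)
bond 3 stroke→I2  (I2: I, integral causality)
bond 0 stroke→J1  (closing 0-jn rule on J1)
bond 1 stroke→J2  (J2 needs exactly one e-in)
bond 4 stroke→J3  (J3: last free bond brings effort in)

b0 stroke at J1
b1 stroke at J2
b2 stroke at I1
b3 stroke at I2
b4 stroke at J3
b5 stroke at Sf1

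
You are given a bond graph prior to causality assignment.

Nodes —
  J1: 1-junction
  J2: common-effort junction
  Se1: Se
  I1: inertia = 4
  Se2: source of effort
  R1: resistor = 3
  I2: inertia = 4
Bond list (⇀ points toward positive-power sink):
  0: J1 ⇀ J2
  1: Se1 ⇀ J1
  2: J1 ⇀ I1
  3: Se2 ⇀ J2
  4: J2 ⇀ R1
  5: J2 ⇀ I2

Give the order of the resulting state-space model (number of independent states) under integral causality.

#1 stroke→J1  (Se1: effort source, stroke at far end)
#3 stroke→J2  (Se2 (Se) sets effort on bond)
#0 stroke→J1  (J2 effort already set via bond 3)
#4 stroke→R1  (J2: bond 3 brought effort, rest push out)
#5 stroke→I2  (J2 effort already set via bond 3)
#2 stroke→I1  (closing 1-jn rule on J1)

2  (I1, I2 all integral)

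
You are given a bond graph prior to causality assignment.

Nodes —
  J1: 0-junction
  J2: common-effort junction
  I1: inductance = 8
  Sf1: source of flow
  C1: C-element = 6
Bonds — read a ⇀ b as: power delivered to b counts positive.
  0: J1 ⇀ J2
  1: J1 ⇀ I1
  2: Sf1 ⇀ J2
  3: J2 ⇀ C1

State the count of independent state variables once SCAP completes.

β2 stroke at Sf1  (Sf1 (Sf) sets flow on bond)
β1 stroke at I1  (I1 integral (f out))
β0 stroke at J1  (closing 0-jn rule on J1)
β3 stroke at J2  (only one effort-in slot at J2)

2  (C1, I1 all integral)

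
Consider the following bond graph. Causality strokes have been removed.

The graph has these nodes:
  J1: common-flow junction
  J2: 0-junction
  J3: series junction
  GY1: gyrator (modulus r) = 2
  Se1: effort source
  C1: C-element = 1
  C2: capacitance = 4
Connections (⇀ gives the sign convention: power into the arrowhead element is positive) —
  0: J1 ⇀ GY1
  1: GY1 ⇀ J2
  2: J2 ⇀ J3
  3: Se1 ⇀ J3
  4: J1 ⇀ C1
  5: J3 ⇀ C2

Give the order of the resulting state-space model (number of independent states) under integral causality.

b3 →J3  (Se1 fixes effort; stroke away)
b4 →J1  (prefer integral on C1)
b0 →GY1  (closing 1-jn rule on J1)
b1 →GY1  (GY GY1: same side as bond 0)
b2 →J2  (closing 0-jn rule on J2)
b5 →J3  (1-jn J3 has f-setter on 2)

2  (C1, C2 all integral)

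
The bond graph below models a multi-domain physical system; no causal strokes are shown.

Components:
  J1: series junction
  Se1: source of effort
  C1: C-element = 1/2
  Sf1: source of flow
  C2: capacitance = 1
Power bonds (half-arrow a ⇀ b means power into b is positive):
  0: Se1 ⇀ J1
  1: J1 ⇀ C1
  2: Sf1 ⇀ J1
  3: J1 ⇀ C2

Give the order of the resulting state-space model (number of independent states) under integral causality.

2  (C1, C2 all integral)

bond 0 stroke→J1  (source Se1 imposes e)
bond 2 stroke→Sf1  (Sf1: flow source, stroke at near end)
bond 1 stroke→J1  (J1: bond 2 brought flow, rest push out)
bond 3 stroke→J1  (J1: bond 2 brought flow, rest push out)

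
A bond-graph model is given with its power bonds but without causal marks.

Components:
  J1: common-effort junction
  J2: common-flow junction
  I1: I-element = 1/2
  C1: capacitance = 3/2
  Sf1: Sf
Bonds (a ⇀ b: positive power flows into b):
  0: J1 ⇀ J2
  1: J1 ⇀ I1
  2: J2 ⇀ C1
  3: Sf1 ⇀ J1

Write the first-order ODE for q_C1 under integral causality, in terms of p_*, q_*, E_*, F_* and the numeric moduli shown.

dq_C1/dt = F_Sf1 - 2*p_I1

β3 →Sf1  (source Sf1 imposes f)
β1 →I1  (prefer integral on I1)
β0 →J1  (J1: last free bond brings effort in)
β2 →J2  (J2 flow already set via bond 0)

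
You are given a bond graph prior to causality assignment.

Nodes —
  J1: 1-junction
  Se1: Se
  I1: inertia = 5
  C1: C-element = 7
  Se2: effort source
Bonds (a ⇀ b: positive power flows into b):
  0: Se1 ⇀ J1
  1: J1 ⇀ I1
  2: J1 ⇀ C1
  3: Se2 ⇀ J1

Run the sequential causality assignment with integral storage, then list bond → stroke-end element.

b0 |J1
b1 |I1
b2 |J1
b3 |J1

b0 stroke at J1  (Se1: effort source, stroke at far end)
b3 stroke at J1  (Se2 (Se) sets effort on bond)
b1 stroke at I1  (I1 outputs flow p/I1)
b2 stroke at J1  (J1: bond 1 brought flow, rest push out)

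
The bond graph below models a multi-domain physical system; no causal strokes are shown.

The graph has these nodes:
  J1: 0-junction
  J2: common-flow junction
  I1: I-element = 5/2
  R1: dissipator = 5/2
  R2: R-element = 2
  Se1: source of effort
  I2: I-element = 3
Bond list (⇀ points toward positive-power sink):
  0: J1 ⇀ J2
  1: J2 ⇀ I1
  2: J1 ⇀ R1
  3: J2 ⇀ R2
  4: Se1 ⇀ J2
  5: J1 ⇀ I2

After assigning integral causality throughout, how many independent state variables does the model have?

2  (I1, I2 all integral)

bond 4 |J2  (Se1 fixes effort; stroke away)
bond 1 |I1  (I1 integral (f out))
bond 0 |J2  (J2: bond 1 brought flow, rest push out)
bond 3 |J2  (J2: bond 1 brought flow, rest push out)
bond 5 |I2  (I2: I, integral causality)
bond 2 |J1  (J1 needs exactly one e-in)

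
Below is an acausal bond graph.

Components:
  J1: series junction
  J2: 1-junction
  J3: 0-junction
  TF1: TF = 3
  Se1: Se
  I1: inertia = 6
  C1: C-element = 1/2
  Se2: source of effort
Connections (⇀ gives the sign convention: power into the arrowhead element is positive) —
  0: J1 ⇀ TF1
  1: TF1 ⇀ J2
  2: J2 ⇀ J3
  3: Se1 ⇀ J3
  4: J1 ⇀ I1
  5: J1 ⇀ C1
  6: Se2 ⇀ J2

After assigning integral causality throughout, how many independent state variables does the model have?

#3 stroke→J3  (Se1: effort source, stroke at far end)
#6 stroke→J2  (Se2 fixes effort; stroke away)
#2 stroke→J2  (J3 effort already set via bond 3)
#1 stroke→TF1  (J2 needs exactly one f-in)
#0 stroke→J1  (through TF1, causality passes straight; one stroke at TF1)
#4 stroke→I1  (I1: I, integral causality)
#5 stroke→J1  (common-f at J1 fixed by 4)

2  (C1, I1 all integral)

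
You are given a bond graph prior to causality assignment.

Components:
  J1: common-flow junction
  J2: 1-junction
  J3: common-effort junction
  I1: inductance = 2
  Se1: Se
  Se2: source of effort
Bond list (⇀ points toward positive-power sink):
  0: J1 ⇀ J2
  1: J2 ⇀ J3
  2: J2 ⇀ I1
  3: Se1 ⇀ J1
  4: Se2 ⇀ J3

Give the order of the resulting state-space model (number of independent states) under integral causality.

#3 →J1  (Se1 fixes effort; stroke away)
#4 →J3  (source Se2 imposes e)
#0 →J2  (closing 1-jn rule on J1)
#1 →J2  (common-e at J3 fixed by 4)
#2 →I1  (J2 needs exactly one f-in)

1  (I1 all integral)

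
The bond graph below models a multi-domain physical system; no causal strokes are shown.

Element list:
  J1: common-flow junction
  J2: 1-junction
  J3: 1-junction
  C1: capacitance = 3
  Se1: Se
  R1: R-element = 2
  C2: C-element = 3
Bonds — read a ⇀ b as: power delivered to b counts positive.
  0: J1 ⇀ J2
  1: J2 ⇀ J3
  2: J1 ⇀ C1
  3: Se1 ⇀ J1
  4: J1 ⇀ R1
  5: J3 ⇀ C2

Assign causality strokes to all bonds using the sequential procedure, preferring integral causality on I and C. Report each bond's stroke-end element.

#3 stroke at J1  (source Se1 imposes e)
#2 stroke at J1  (C1 integral (e out))
#5 stroke at J3  (prefer integral on C2)
#1 stroke at J2  (J3: last free bond brings flow in)
#0 stroke at J1  (closing 1-jn rule on J2)
#4 stroke at R1  (J1: last free bond brings flow in)

#0 stroke at J1
#1 stroke at J2
#2 stroke at J1
#3 stroke at J1
#4 stroke at R1
#5 stroke at J3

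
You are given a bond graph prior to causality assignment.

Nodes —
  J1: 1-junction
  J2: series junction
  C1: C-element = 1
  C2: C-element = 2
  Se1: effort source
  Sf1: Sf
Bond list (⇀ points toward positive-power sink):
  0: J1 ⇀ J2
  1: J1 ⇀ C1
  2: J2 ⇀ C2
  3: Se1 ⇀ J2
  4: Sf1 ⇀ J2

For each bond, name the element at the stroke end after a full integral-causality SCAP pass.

#3 stroke at J2  (Se1 (Se) sets effort on bond)
#4 stroke at Sf1  (Sf1 fixes flow; stroke at Sf1)
#0 stroke at J2  (J2 flow already set via bond 4)
#2 stroke at J2  (common-f at J2 fixed by 4)
#1 stroke at J1  (common-f at J1 fixed by 0)

b0 stroke→J2
b1 stroke→J1
b2 stroke→J2
b3 stroke→J2
b4 stroke→Sf1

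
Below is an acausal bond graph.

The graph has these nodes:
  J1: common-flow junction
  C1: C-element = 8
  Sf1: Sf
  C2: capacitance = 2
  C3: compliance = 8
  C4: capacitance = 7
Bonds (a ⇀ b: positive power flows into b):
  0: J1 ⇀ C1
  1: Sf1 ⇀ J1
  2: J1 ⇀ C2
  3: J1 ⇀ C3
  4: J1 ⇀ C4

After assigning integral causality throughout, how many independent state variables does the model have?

bond 1 →Sf1  (Sf1 fixes flow; stroke at Sf1)
bond 0 →J1  (J1 flow already set via bond 1)
bond 2 →J1  (common-f at J1 fixed by 1)
bond 3 →J1  (J1: bond 1 brought flow, rest push out)
bond 4 →J1  (1-jn J1 has f-setter on 1)

4  (C1, C2, C3, C4 all integral)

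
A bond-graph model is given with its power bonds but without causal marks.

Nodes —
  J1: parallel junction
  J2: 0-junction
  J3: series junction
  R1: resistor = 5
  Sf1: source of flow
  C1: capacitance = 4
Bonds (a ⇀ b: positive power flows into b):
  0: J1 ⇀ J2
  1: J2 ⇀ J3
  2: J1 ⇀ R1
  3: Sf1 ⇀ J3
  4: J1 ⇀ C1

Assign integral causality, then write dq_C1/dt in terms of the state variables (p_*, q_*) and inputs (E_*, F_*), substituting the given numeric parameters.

β3 stroke at Sf1  (source Sf1 imposes f)
β1 stroke at J3  (common-f at J3 fixed by 3)
β0 stroke at J2  (only one effort-in slot at J2)
β4 stroke at J1  (C1 integral (e out))
β2 stroke at R1  (0-jn J1 has e-setter on 4)

dq_C1/dt = -F_Sf1 - q_C1/20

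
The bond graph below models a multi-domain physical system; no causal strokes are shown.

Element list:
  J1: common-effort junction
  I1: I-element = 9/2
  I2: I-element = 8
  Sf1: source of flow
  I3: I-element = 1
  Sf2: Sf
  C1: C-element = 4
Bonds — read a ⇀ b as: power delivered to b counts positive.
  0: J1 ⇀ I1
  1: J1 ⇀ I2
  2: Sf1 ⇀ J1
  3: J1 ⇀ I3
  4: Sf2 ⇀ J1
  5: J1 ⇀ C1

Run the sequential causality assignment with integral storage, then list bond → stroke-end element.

β2 →Sf1  (Sf1: flow source, stroke at near end)
β4 →Sf2  (source Sf2 imposes f)
β0 →I1  (I1 outputs flow p/I1)
β1 →I2  (I2 integral (f out))
β3 →I3  (prefer integral on I3)
β5 →J1  (J1 needs exactly one e-in)

#0 |I1
#1 |I2
#2 |Sf1
#3 |I3
#4 |Sf2
#5 |J1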